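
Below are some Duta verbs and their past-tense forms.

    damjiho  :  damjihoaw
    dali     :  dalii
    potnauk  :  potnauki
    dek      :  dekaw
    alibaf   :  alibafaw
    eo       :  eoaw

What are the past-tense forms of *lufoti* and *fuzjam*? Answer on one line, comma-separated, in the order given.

lufotii, fuzjamaw

Looking at the last vowel of each stem: -i when the last vowel of the stem is a high vowel (*dali*, *potnauk*); -aw when the last vowel of the stem is a non-high vowel (*damjiho*, *dek*, *alibaf*, *eo*).
*lufoti* — last vowel /i/ (a high vowel) → -i → *lufotii*.
Since the last vowel of *fuzjam* is /a/ (a non-high vowel), it takes -aw, giving *fuzjamaw*.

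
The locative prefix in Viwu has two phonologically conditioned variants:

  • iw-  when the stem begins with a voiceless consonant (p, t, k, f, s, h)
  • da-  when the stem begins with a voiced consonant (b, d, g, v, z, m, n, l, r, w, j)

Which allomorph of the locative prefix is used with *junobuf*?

Since the first consonant of *junobuf* is /j/ (voiced), it takes da-.

da-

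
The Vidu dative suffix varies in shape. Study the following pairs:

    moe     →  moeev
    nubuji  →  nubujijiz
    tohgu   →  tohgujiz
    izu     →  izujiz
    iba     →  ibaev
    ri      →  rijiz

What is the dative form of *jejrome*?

The pattern is height harmony: -jiz when the last vowel of the stem is a high vowel (*nubuji*, *tohgu*, *izu*, *ri*); -ev when the last vowel of the stem is a non-high vowel (*moe*, *iba*).
*jejrome*: last vowel = /e/, a non-high vowel → -ev → *jejromeev*.

jejromeev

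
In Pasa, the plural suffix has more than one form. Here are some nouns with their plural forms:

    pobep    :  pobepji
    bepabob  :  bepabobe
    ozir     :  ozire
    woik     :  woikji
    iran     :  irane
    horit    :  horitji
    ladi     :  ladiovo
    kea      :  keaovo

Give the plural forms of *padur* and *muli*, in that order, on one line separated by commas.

padure, muliovo

Looking at the final sound of each stem: -ji when the stem ends in a voiceless consonant (*pobep*, *woik*, *horit*); -e when the stem ends in a voiced consonant (*bepabob*, *ozir*, *iran*); -ovo when the stem ends in a vowel (*ladi*, *kea*).
*padur* — final sound /r/ (a voiced consonant) → -e → *padure*.
*muli*: final sound = /i/, a vowel → -ovo → *muliovo*.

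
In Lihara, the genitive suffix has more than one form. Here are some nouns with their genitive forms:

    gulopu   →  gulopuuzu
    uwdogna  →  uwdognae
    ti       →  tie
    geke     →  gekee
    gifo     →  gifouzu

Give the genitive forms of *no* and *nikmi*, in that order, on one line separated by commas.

nouzu, nikmie

Looking at the last vowel of each stem: -uzu when the last vowel of the stem is a rounded vowel (*gulopu*, *gifo*); -e when the last vowel of the stem is an unrounded vowel (*uwdogna*, *ti*, *geke*).
The last vowel of *no* is /o/, which is a rounded vowel, so the suffix is -uzu, giving *nouzu*.
*nikmi* — last vowel /i/ (an unrounded vowel) → -e → *nikmie*.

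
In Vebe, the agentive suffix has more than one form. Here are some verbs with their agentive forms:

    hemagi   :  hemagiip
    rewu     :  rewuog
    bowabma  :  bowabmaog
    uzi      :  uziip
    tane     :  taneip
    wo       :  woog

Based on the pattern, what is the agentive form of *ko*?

The alternation tracks the last vowel of the stem — -ip when the last vowel of the stem is a front vowel (*hemagi*, *uzi*, *tane*); -og when the last vowel of the stem is a back vowel (*rewu*, *bowabma*, *wo*).
Since the last vowel of *ko* is /o/ (a back vowel), it takes -og, giving *koog*.

koog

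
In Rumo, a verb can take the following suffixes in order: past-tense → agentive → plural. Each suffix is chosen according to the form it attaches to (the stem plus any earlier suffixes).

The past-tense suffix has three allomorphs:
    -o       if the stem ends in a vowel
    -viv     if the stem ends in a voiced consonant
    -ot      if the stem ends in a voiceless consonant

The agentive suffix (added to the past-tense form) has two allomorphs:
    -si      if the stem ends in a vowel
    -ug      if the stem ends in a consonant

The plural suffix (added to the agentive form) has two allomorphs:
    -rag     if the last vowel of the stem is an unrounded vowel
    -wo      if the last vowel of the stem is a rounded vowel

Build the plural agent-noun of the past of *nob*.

The final sound of *nob* is /b/, which is a voiced consonant, so the past-tense suffix is -viv, giving *nobviv*.
The past-tense form *nobviv* — final sound /v/ (a consonant) → -ug → *nobvivug*.
The last vowel of the agentive form *nobvivug* is /u/, which is a rounded vowel, so the plural suffix is -wo, giving *nobvivugwo*.

nobvivugwo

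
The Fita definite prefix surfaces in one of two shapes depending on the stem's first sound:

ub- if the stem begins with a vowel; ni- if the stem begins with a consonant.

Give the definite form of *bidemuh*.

Since the first sound of *bidemuh* is /b/ (a consonant), it takes ni-, giving *nibidemuh*.

nibidemuh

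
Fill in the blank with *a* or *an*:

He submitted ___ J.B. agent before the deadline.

a

The indefinite article is chosen by the initial *sound* of the following word, not its spelling.
The initialism *J.B.* is read letter by letter; the first letter, J, is pronounced /dʒeɪ/, which begins with a consonant sound.
So the article is *a*: He submitted a J.B. agent before the deadline.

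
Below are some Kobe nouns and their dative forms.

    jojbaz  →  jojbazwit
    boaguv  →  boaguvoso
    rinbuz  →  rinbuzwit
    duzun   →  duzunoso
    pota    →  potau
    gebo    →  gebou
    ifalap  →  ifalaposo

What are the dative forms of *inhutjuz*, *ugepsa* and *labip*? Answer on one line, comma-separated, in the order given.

The pattern is sibilance of the final sound: -wit when the stem ends in a sibilant (*jojbaz*, *rinbuz*); -oso when the stem ends in a non-sibilant consonant (*boaguv*, *duzun*, *ifalap*); -u when the stem ends in a vowel (*pota*, *gebo*).
The final sound of *inhutjuz* is /z/, which is a sibilant, so the suffix is -wit, giving *inhutjuzwit*.
Since the final sound of *ugepsa* is /a/ (a vowel), it takes -u, giving *ugepsau*.
*labip*: final sound = /p/, a non-sibilant consonant → -oso → *labiposo*.

inhutjuzwit, ugepsau, labiposo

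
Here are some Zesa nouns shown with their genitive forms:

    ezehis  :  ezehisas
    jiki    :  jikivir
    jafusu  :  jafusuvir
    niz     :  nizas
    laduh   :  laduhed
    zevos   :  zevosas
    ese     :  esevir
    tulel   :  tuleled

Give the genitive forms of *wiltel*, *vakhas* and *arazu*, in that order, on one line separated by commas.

The pattern is sibilance of the final sound: -as when the stem ends in a sibilant (*ezehis*, *niz*, *zevos*); -ed when the stem ends in a non-sibilant consonant (*laduh*, *tulel*); -vir when the stem ends in a vowel (*jiki*, *jafusu*, *ese*).
The final sound of *wiltel* is /l/, which is a non-sibilant consonant, so the suffix is -ed, giving *wilteled*.
*vakhas*: final sound = /s/, a sibilant → -as → *vakhasas*.
The final sound of *arazu* is /u/, which is a vowel, so the suffix is -vir, giving *arazuvir*.

wilteled, vakhasas, arazuvir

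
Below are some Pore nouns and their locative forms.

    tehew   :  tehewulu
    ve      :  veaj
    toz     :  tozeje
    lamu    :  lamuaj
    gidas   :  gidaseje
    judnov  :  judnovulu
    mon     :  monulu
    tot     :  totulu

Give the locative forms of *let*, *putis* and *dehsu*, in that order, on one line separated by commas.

letulu, putiseje, dehsuaj

Looking at the final sound of each stem: -eje when the stem ends in a sibilant (*toz*, *gidas*); -ulu when the stem ends in a non-sibilant consonant (*tehew*, *judnov*, *mon*, *tot*); -aj when the stem ends in a vowel (*ve*, *lamu*).
The final sound of *let* is /t/, which is a non-sibilant consonant, so the suffix is -ulu, giving *letulu*.
*putis*: final sound = /s/, a sibilant → -eje → *putiseje*.
*dehsu*: final sound = /u/, a vowel → -aj → *dehsuaj*.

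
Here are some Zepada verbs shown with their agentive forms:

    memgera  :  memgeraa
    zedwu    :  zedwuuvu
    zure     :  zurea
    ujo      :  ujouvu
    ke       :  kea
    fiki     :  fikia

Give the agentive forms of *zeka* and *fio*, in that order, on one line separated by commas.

zekaa, fiouvu

The alternation tracks the last vowel of the stem — -uvu when the last vowel of the stem is a rounded vowel (*zedwu*, *ujo*); -a when the last vowel of the stem is an unrounded vowel (*memgera*, *zure*, *ke*, *fiki*).
The last vowel of *zeka* is /a/, which is an unrounded vowel, so the suffix is -a, giving *zekaa*.
*fio* — last vowel /o/ (a rounded vowel) → -uvu → *fiouvu*.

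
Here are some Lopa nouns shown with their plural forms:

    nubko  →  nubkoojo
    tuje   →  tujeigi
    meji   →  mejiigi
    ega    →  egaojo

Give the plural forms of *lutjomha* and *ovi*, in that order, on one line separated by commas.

The alternation tracks the last vowel of the stem — -igi when the last vowel of the stem is a front vowel (*tuje*, *meji*); -ojo when the last vowel of the stem is a back vowel (*nubko*, *ega*).
Since the last vowel of *lutjomha* is /a/ (a back vowel), it takes -ojo, giving *lutjomhaojo*.
*ovi* — last vowel /i/ (a front vowel) → -igi → *oviigi*.

lutjomhaojo, oviigi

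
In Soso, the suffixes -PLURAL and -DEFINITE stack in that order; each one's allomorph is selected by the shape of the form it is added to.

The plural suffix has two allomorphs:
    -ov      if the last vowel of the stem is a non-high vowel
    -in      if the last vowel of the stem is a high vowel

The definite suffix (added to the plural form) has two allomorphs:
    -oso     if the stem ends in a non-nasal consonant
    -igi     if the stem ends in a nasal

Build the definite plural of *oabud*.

Since the last vowel of *oabud* is /u/ (a high vowel), it takes -in, giving *oabudin*.
The final consonant of the plural form *oabudin* is /n/, which is a nasal, so the definite suffix is -igi, giving *oabudinigi*.

oabudinigi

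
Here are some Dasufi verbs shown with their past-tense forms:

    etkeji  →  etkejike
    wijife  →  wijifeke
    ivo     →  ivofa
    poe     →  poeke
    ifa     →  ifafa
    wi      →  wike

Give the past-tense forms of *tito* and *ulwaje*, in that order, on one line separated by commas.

titofa, ulwajeke

The pattern is front/back vowel harmony: -ke when the last vowel of the stem is a front vowel (*etkeji*, *wijife*, *poe*, *wi*); -fa when the last vowel of the stem is a back vowel (*ivo*, *ifa*).
The last vowel of *tito* is /o/, which is a back vowel, so the suffix is -fa, giving *titofa*.
*ulwaje* — last vowel /e/ (a front vowel) → -ke → *ulwajeke*.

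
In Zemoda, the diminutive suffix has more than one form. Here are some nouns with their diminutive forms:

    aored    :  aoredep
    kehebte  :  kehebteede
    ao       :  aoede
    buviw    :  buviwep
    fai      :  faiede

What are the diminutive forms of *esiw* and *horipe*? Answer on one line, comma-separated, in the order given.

Looking at the final sound of each stem: -ep when the stem ends in a consonant (*aored*, *buviw*); -ede when the stem ends in a vowel (*kehebte*, *ao*, *fai*).
*esiw* — final sound /w/ (a consonant) → -ep → *esiwep*.
*horipe* — final sound /e/ (a vowel) → -ede → *horipeede*.

esiwep, horipeede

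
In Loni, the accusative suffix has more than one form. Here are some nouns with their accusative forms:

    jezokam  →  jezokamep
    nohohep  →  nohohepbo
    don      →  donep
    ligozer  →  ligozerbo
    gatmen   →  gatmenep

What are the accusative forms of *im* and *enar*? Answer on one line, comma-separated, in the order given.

imep, enarbo

The suffix is conditioned by the final consonant: -ep when the stem ends in a nasal (*jezokam*, *don*, *gatmen*); -bo when the stem ends in a non-nasal consonant (*nohohep*, *ligozer*).
*im*: final consonant = /m/, a nasal → -ep → *imep*.
*enar* — final consonant /r/ (non-nasal) → -bo → *enarbo*.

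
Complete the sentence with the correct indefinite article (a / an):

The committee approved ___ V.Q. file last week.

The indefinite article is chosen by the initial *sound* of the following word, not its spelling.
The initialism *V.Q.* is read letter by letter; the first letter, V, is pronounced /viː/, which begins with a consonant sound.
So the article is *a*: The committee approved a V.Q. file last week.

a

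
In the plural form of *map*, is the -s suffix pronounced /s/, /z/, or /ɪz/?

The stem *map* ends in a voiceless non-sibilant consonant.
The plural suffix surfaces as /ɪz/ after sibilants, /s/ after other voiceless consonants, and /z/ after other voiced sounds.
So the plural -s on *map* is pronounced /s/.

/s/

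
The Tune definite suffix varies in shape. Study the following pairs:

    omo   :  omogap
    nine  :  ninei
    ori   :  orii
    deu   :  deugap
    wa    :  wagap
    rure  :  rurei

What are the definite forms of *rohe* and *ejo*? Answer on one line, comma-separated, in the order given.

The pattern is front/back vowel harmony: -i when the last vowel of the stem is a front vowel (*nine*, *ori*, *rure*); -gap when the last vowel of the stem is a back vowel (*omo*, *deu*, *wa*).
The last vowel of *rohe* is /e/, which is a front vowel, so the suffix is -i, giving *rohei*.
The last vowel of *ejo* is /o/, which is a back vowel, so the suffix is -gap, giving *ejogap*.

rohei, ejogap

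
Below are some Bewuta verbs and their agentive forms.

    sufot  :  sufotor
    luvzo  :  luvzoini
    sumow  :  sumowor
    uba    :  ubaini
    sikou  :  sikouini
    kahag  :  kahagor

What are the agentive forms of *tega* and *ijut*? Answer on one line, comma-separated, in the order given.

Looking at the final sound of each stem: -or when the stem ends in a consonant (*sufot*, *sumow*, *kahag*); -ini when the stem ends in a vowel (*luvzo*, *uba*, *sikou*).
*tega* — final sound /a/ (a vowel) → -ini → *tegaini*.
*ijut*: final sound = /t/, a consonant → -or → *ijutor*.

tegaini, ijutor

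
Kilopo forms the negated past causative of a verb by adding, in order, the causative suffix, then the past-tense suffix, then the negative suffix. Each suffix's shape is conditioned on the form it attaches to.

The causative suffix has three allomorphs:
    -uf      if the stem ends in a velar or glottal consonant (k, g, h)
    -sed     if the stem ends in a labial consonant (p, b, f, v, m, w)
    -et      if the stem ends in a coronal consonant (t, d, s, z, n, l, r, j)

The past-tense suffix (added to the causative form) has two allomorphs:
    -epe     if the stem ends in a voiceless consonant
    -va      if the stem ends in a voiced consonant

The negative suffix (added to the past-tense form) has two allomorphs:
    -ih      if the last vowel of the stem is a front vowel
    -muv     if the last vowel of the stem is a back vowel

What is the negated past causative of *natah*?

Since the final consonant of *natah* is /h/ (velar/glottal), it takes -uf, giving *natahuf*.
Since the final consonant of the causative form *natahuf* is /f/ (voiceless), it takes -epe, giving *natahufepe*.
The past-tense form *natahufepe* — last vowel /e/ (a front vowel) → -ih → *natahufepeih*.

natahufepeih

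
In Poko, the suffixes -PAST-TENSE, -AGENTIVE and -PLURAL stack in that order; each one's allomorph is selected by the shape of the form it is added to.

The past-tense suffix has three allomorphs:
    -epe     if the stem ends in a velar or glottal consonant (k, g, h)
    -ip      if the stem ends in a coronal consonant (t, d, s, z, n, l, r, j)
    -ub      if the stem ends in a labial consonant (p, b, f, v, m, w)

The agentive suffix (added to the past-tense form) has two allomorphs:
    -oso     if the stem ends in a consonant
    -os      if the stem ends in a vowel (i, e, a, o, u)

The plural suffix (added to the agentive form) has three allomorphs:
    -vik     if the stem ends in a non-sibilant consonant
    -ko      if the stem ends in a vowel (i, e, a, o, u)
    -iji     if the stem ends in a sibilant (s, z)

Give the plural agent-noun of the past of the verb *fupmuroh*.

fupmurohepeosiji

Since the final consonant of *fupmuroh* is /h/ (velar/glottal), it takes -epe, giving *fupmurohepe*.
The past-tense form *fupmurohepe* — final sound /e/ (a vowel) → -os → *fupmurohepeos*.
Since the final sound of the agentive form *fupmurohepeos* is /s/ (a sibilant), it takes -iji, giving *fupmurohepeosiji*.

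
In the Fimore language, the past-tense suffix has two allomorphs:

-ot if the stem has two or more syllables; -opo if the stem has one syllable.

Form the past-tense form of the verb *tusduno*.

*tusduno* (3 syllables) → -ot → *tusdunoot*.

tusdunoot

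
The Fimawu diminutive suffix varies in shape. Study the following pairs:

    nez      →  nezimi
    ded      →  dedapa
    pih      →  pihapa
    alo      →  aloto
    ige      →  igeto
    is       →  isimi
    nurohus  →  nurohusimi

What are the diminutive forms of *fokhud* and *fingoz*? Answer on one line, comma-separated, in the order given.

The pattern is sibilance of the final sound: -imi when the stem ends in a sibilant (*nez*, *is*, *nurohus*); -apa when the stem ends in a non-sibilant consonant (*ded*, *pih*); -to when the stem ends in a vowel (*alo*, *ige*).
*fokhud*: final sound = /d/, a non-sibilant consonant → -apa → *fokhudapa*.
*fingoz* — final sound /z/ (a sibilant) → -imi → *fingozimi*.

fokhudapa, fingozimi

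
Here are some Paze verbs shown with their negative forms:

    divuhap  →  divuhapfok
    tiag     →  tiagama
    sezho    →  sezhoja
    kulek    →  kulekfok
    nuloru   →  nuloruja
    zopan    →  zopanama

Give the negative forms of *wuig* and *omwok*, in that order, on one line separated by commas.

wuigama, omwokfok

Looking at the final sound of each stem: -fok when the stem ends in a voiceless consonant (*divuhap*, *kulek*); -ama when the stem ends in a voiced consonant (*tiag*, *zopan*); -ja when the stem ends in a vowel (*sezho*, *nuloru*).
*wuig*: final sound = /g/, a voiced consonant → -ama → *wuigama*.
The final sound of *omwok* is /k/, which is a voiceless consonant, so the suffix is -fok, giving *omwokfok*.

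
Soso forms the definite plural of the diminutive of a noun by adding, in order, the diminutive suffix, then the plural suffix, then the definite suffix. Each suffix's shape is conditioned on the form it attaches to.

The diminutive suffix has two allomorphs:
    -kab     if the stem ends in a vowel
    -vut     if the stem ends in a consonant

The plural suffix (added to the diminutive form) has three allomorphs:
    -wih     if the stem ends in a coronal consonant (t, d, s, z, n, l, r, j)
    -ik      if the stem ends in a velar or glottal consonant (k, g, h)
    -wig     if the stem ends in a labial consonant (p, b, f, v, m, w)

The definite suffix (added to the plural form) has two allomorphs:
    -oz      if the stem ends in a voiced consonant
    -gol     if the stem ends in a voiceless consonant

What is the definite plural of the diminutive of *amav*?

*amav* — final sound /v/ (a consonant) → -vut → *amavvut*.
The diminutive form *amavvut* — final consonant /t/ (coronal) → -wih → *amavvutwih*.
The plural form *amavvutwih* — final consonant /h/ (voiceless) → -gol → *amavvutwihgol*.

amavvutwihgol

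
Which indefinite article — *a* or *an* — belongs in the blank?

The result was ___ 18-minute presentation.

an

The indefinite article is chosen by the initial *sound* of the following word, not its spelling.
The number *18* is spoken "eighteen", beginning with /ˌeɪˈtiːn/ — a vowel sound.
So the article is *an*: The result was an 18-minute presentation.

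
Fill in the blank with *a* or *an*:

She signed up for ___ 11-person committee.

The indefinite article is chosen by the initial *sound* of the following word, not its spelling.
The number *11* is spoken "eleven", beginning with /ɪˈlɛvən/ — a vowel sound.
So the article is *an*: She signed up for an 11-person committee.

an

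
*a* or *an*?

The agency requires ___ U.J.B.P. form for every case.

The indefinite article is chosen by the initial *sound* of the following word, not its spelling.
The initialism *U.J.B.P.* is read letter by letter; the first letter, U, is pronounced /juː/, which begins with a consonant sound.
So the article is *a*: The agency requires a U.J.B.P. form for every case.

a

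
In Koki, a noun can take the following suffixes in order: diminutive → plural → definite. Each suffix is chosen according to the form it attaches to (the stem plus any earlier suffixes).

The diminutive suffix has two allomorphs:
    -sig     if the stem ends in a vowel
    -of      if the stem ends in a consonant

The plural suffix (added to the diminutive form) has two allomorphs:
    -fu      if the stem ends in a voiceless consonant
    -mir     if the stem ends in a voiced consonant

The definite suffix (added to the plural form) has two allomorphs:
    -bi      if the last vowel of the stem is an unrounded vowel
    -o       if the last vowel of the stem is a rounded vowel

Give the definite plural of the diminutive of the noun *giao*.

giaosigmirbi

*giao*: final sound = /o/, a vowel → -sig → *giaosig*.
Since the final consonant of the diminutive form *giaosig* is /g/ (voiced), it takes -mir, giving *giaosigmir*.
The last vowel of the plural form *giaosigmir* is /i/, which is an unrounded vowel, so the definite suffix is -bi, giving *giaosigmirbi*.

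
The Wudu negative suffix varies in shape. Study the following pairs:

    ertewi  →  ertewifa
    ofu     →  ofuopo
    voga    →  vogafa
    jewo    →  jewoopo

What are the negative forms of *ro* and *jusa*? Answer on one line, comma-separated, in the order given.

roopo, jusafa

The pattern is rounding harmony: -opo when the last vowel of the stem is a rounded vowel (*ofu*, *jewo*); -fa when the last vowel of the stem is an unrounded vowel (*ertewi*, *voga*).
The last vowel of *ro* is /o/, which is a rounded vowel, so the suffix is -opo, giving *roopo*.
*jusa*: last vowel = /a/, an unrounded vowel → -fa → *jusafa*.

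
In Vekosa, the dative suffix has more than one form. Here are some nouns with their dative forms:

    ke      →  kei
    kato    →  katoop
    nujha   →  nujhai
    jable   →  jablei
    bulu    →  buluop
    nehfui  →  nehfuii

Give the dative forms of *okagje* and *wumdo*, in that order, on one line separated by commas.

The suffix is conditioned by the last vowel: -op when the last vowel of the stem is a rounded vowel (*kato*, *bulu*); -i when the last vowel of the stem is an unrounded vowel (*ke*, *nujha*, *jable*, *nehfui*).
The last vowel of *okagje* is /e/, which is an unrounded vowel, so the suffix is -i, giving *okagjei*.
Since the last vowel of *wumdo* is /o/ (a rounded vowel), it takes -op, giving *wumdoop*.

okagjei, wumdoop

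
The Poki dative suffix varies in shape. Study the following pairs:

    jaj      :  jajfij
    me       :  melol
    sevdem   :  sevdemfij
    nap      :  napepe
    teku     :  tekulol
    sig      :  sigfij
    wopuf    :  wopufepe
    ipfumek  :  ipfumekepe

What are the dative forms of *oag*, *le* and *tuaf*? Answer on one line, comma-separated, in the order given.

The suffix is conditioned by the final sound: -epe when the stem ends in a voiceless consonant (*nap*, *wopuf*, *ipfumek*); -fij when the stem ends in a voiced consonant (*jaj*, *sevdem*, *sig*); -lol when the stem ends in a vowel (*me*, *teku*).
The final sound of *oag* is /g/, which is a voiced consonant, so the suffix is -fij, giving *oagfij*.
*le*: final sound = /e/, a vowel → -lol → *lelol*.
*tuaf* — final sound /f/ (a voiceless consonant) → -epe → *tuafepe*.

oagfij, lelol, tuafepe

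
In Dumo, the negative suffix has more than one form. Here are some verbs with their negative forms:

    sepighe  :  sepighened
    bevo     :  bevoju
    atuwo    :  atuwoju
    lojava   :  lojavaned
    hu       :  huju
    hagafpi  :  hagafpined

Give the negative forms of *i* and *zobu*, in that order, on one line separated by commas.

ined, zobuju

The suffix is conditioned by the last vowel: -ju when the last vowel of the stem is a rounded vowel (*bevo*, *atuwo*, *hu*); -ned when the last vowel of the stem is an unrounded vowel (*sepighe*, *lojava*, *hagafpi*).
*i*: last vowel = /i/, an unrounded vowel → -ned → *ined*.
*zobu* — last vowel /u/ (a rounded vowel) → -ju → *zobuju*.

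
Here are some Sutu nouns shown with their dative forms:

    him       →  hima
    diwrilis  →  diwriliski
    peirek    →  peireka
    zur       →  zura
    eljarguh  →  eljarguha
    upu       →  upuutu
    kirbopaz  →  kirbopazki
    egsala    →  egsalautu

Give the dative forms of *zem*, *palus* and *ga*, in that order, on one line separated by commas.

The suffix is conditioned by the final sound: -ki when the stem ends in a sibilant (*diwrilis*, *kirbopaz*); -a when the stem ends in a non-sibilant consonant (*him*, *peirek*, *zur*, *eljarguh*); -utu when the stem ends in a vowel (*upu*, *egsala*).
*zem* — final sound /m/ (a non-sibilant consonant) → -a → *zema*.
The final sound of *palus* is /s/, which is a sibilant, so the suffix is -ki, giving *paluski*.
Since the final sound of *ga* is /a/ (a vowel), it takes -utu, giving *gautu*.

zema, paluski, gautu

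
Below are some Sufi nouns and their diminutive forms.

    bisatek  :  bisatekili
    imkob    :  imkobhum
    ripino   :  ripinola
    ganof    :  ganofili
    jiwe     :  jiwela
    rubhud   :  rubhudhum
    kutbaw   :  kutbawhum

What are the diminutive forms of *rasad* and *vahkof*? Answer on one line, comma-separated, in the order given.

rasadhum, vahkofili

The pattern is voicing of the final sound: -ili when the stem ends in a voiceless consonant (*bisatek*, *ganof*); -hum when the stem ends in a voiced consonant (*imkob*, *rubhud*, *kutbaw*); -la when the stem ends in a vowel (*ripino*, *jiwe*).
Since the final sound of *rasad* is /d/ (a voiced consonant), it takes -hum, giving *rasadhum*.
*vahkof* — final sound /f/ (a voiceless consonant) → -ili → *vahkofili*.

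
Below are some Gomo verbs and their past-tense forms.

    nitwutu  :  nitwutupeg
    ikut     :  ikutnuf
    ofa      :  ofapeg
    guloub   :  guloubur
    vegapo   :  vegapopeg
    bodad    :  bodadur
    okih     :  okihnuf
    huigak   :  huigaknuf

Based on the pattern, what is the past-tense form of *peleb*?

pelebur

The suffix is conditioned by the final sound: -nuf when the stem ends in a voiceless consonant (*ikut*, *okih*, *huigak*); -ur when the stem ends in a voiced consonant (*guloub*, *bodad*); -peg when the stem ends in a vowel (*nitwutu*, *ofa*, *vegapo*).
*peleb*: final sound = /b/, a voiced consonant → -ur → *pelebur*.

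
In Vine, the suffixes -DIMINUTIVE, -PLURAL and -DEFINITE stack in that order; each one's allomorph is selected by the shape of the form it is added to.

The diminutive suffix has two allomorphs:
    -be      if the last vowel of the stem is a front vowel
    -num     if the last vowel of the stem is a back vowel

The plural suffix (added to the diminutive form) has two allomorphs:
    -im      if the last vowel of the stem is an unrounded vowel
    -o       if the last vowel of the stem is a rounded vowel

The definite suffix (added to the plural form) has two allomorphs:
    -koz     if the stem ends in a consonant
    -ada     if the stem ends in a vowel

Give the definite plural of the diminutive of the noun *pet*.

petbeimkoz

Since the last vowel of *pet* is /e/ (a front vowel), it takes -be, giving *petbe*.
The diminutive form *petbe*: last vowel = /e/, an unrounded vowel → -im → *petbeim*.
The final sound of the plural form *petbeim* is /m/, which is a consonant, so the definite suffix is -koz, giving *petbeimkoz*.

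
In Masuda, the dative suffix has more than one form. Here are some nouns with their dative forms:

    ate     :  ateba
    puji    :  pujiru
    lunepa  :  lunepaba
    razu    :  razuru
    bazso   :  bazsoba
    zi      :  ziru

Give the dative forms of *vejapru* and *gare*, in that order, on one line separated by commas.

The alternation tracks the last vowel of the stem — -ru when the last vowel of the stem is a high vowel (*puji*, *razu*, *zi*); -ba when the last vowel of the stem is a non-high vowel (*ate*, *lunepa*, *bazso*).
*vejapru* — last vowel /u/ (a high vowel) → -ru → *vejapruru*.
The last vowel of *gare* is /e/, which is a non-high vowel, so the suffix is -ba, giving *gareba*.

vejapruru, gareba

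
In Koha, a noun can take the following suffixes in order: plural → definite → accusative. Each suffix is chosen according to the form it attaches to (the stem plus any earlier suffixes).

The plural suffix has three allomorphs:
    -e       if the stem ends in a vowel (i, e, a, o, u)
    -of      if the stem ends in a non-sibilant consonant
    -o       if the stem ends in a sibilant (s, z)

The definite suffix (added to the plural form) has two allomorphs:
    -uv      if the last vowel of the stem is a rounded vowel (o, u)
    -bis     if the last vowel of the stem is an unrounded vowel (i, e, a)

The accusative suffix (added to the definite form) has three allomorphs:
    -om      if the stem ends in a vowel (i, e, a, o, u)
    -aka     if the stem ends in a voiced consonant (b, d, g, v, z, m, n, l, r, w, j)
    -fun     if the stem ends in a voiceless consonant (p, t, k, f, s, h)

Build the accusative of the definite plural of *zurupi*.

Since the final sound of *zurupi* is /i/ (a vowel), it takes -e, giving *zurupie*.
The last vowel of the plural form *zurupie* is /e/, which is an unrounded vowel, so the definite suffix is -bis, giving *zurupiebis*.
The definite form *zurupiebis* — final sound /s/ (a voiceless consonant) → -fun → *zurupiebisfun*.

zurupiebisfun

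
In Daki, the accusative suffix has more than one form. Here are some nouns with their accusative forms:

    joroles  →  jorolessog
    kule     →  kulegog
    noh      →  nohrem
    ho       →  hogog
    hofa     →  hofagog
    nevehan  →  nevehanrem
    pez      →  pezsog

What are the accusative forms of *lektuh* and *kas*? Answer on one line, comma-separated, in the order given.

The alternation tracks the final sound of the stem — -sog when the stem ends in a sibilant (*joroles*, *pez*); -rem when the stem ends in a non-sibilant consonant (*noh*, *nevehan*); -gog when the stem ends in a vowel (*kule*, *ho*, *hofa*).
The final sound of *lektuh* is /h/, which is a non-sibilant consonant, so the suffix is -rem, giving *lektuhrem*.
The final sound of *kas* is /s/, which is a sibilant, so the suffix is -sog, giving *kassog*.

lektuhrem, kassog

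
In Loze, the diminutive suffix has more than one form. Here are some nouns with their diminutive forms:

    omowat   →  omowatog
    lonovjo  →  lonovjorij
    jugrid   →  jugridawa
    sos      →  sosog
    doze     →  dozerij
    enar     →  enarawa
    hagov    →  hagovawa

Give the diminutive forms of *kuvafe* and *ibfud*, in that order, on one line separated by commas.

The pattern is voicing of the final sound: -og when the stem ends in a voiceless consonant (*omowat*, *sos*); -awa when the stem ends in a voiced consonant (*jugrid*, *enar*, *hagov*); -rij when the stem ends in a vowel (*lonovjo*, *doze*).
The final sound of *kuvafe* is /e/, which is a vowel, so the suffix is -rij, giving *kuvaferij*.
Since the final sound of *ibfud* is /d/ (a voiced consonant), it takes -awa, giving *ibfudawa*.

kuvaferij, ibfudawa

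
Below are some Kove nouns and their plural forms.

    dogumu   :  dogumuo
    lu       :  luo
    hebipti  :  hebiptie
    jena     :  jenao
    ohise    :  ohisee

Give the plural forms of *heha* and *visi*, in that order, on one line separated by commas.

The pattern is front/back vowel harmony: -e when the last vowel of the stem is a front vowel (*hebipti*, *ohise*); -o when the last vowel of the stem is a back vowel (*dogumu*, *lu*, *jena*).
*heha*: last vowel = /a/, a back vowel → -o → *hehao*.
*visi*: last vowel = /i/, a front vowel → -e → *visie*.

hehao, visie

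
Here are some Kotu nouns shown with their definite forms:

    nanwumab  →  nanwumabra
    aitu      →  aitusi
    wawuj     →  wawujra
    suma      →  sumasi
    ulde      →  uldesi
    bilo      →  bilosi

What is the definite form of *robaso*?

robasosi

The pattern is consonant vs. vowel: -ra when the stem ends in a consonant (*nanwumab*, *wawuj*); -si when the stem ends in a vowel (*aitu*, *suma*, *ulde*, *bilo*).
*robaso*: final sound = /o/, a vowel → -si → *robasosi*.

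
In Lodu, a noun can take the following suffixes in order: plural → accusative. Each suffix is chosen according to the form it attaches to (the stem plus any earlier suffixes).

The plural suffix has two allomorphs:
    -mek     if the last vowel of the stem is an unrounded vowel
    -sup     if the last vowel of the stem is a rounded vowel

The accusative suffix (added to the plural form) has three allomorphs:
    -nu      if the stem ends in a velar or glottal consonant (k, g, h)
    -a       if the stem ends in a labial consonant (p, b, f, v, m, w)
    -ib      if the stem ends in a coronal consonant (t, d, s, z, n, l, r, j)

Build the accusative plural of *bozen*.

bozenmeknu

The last vowel of *bozen* is /e/, which is an unrounded vowel, so the plural suffix is -mek, giving *bozenmek*.
The final consonant of the plural form *bozenmek* is /k/, which is velar/glottal, so the accusative suffix is -nu, giving *bozenmeknu*.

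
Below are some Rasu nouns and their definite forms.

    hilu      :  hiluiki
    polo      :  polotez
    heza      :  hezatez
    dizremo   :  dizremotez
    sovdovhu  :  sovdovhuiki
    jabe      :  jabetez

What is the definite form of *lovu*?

The alternation tracks the last vowel of the stem — -iki when the last vowel of the stem is a high vowel (*hilu*, *sovdovhu*); -tez when the last vowel of the stem is a non-high vowel (*polo*, *heza*, *dizremo*, *jabe*).
*lovu*: last vowel = /u/, a high vowel → -iki → *lovuiki*.

lovuiki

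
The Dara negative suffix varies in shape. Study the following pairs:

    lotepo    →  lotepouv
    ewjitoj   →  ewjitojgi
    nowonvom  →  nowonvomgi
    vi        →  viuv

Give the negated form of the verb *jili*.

The suffix is conditioned by the final sound: -gi when the stem ends in a consonant (*ewjitoj*, *nowonvom*); -uv when the stem ends in a vowel (*lotepo*, *vi*).
Since the final sound of *jili* is /i/ (a vowel), it takes -uv, giving *jiliuv*.

jiliuv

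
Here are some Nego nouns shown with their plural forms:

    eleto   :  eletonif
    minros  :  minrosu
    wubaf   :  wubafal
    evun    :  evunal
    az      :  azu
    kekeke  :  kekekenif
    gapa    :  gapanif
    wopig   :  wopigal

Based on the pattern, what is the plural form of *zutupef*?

The suffix is conditioned by the final sound: -u when the stem ends in a sibilant (*minros*, *az*); -al when the stem ends in a non-sibilant consonant (*wubaf*, *evun*, *wopig*); -nif when the stem ends in a vowel (*eleto*, *kekeke*, *gapa*).
The final sound of *zutupef* is /f/, which is a non-sibilant consonant, so the suffix is -al, giving *zutupefal*.

zutupefal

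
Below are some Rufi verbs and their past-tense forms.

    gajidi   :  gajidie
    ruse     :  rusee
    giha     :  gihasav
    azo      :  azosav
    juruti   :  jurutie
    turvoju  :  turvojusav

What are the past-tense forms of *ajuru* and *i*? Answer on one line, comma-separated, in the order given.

Looking at the last vowel of each stem: -e when the last vowel of the stem is a front vowel (*gajidi*, *ruse*, *juruti*); -sav when the last vowel of the stem is a back vowel (*giha*, *azo*, *turvoju*).
Since the last vowel of *ajuru* is /u/ (a back vowel), it takes -sav, giving *ajurusav*.
The last vowel of *i* is /i/, which is a front vowel, so the suffix is -e, giving *ie*.

ajurusav, ie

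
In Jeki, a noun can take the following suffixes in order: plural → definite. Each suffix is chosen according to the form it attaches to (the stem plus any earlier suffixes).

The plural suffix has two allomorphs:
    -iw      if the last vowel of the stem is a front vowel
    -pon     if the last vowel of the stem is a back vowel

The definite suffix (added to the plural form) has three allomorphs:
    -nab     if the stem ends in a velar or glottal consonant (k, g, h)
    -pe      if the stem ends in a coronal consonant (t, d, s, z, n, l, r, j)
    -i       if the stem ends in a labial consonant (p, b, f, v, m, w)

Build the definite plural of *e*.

*e*: last vowel = /e/, a front vowel → -iw → *eiw*.
The final consonant of the plural form *eiw* is /w/, which is labial, so the definite suffix is -i, giving *eiwi*.

eiwi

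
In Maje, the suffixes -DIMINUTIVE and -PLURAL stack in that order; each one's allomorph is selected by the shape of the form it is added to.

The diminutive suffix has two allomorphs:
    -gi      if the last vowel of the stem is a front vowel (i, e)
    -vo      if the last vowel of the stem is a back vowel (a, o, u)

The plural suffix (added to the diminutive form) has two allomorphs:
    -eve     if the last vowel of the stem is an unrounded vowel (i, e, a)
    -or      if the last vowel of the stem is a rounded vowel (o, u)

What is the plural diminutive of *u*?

*u* — last vowel /u/ (a back vowel) → -vo → *uvo*.
The diminutive form *uvo*: last vowel = /o/, a rounded vowel → -or → *uvoor*.

uvoor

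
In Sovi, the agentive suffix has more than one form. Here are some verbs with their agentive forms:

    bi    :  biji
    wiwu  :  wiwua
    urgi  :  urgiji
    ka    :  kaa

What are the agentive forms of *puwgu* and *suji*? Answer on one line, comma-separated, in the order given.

Looking at the last vowel of each stem: -ji when the last vowel of the stem is a front vowel (*bi*, *urgi*); -a when the last vowel of the stem is a back vowel (*wiwu*, *ka*).
The last vowel of *puwgu* is /u/, which is a back vowel, so the suffix is -a, giving *puwgua*.
The last vowel of *suji* is /i/, which is a front vowel, so the suffix is -ji, giving *sujiji*.

puwgua, sujiji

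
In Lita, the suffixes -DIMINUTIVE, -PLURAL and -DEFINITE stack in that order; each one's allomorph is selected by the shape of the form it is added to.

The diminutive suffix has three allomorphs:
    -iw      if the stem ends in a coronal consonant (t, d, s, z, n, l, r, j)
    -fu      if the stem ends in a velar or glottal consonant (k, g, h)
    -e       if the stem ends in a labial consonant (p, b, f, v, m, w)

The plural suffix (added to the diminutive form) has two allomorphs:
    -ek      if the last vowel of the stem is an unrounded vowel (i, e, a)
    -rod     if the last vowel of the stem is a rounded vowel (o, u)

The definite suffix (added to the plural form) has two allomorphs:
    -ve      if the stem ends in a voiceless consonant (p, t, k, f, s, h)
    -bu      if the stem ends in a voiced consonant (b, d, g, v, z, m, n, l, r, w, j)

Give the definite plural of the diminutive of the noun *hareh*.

harehfurodbu

*hareh* — final consonant /h/ (velar/glottal) → -fu → *harehfu*.
The diminutive form *harehfu* — last vowel /u/ (a rounded vowel) → -rod → *harehfurod*.
The final consonant of the plural form *harehfurod* is /d/, which is voiced, so the definite suffix is -bu, giving *harehfurodbu*.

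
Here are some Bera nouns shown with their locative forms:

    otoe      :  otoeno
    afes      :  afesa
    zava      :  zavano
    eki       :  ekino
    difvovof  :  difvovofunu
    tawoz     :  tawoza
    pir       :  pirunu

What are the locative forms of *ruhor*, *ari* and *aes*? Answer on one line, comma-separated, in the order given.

ruhorunu, arino, aesa

Looking at the final sound of each stem: -a when the stem ends in a sibilant (*afes*, *tawoz*); -unu when the stem ends in a non-sibilant consonant (*difvovof*, *pir*); -no when the stem ends in a vowel (*otoe*, *zava*, *eki*).
The final sound of *ruhor* is /r/, which is a non-sibilant consonant, so the suffix is -unu, giving *ruhorunu*.
The final sound of *ari* is /i/, which is a vowel, so the suffix is -no, giving *arino*.
*aes*: final sound = /s/, a sibilant → -a → *aesa*.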